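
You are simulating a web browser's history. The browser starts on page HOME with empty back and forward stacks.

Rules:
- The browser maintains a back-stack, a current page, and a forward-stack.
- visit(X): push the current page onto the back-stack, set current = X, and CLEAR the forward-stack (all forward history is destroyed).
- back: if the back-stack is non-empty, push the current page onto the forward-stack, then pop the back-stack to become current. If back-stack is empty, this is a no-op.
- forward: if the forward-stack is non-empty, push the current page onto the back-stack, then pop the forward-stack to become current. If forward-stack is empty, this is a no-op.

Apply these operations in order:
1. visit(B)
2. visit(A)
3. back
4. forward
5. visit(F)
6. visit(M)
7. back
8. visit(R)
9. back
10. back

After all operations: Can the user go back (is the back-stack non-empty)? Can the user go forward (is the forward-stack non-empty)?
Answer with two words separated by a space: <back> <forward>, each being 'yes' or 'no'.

Answer: yes yes

Derivation:
After 1 (visit(B)): cur=B back=1 fwd=0
After 2 (visit(A)): cur=A back=2 fwd=0
After 3 (back): cur=B back=1 fwd=1
After 4 (forward): cur=A back=2 fwd=0
After 5 (visit(F)): cur=F back=3 fwd=0
After 6 (visit(M)): cur=M back=4 fwd=0
After 7 (back): cur=F back=3 fwd=1
After 8 (visit(R)): cur=R back=4 fwd=0
After 9 (back): cur=F back=3 fwd=1
After 10 (back): cur=A back=2 fwd=2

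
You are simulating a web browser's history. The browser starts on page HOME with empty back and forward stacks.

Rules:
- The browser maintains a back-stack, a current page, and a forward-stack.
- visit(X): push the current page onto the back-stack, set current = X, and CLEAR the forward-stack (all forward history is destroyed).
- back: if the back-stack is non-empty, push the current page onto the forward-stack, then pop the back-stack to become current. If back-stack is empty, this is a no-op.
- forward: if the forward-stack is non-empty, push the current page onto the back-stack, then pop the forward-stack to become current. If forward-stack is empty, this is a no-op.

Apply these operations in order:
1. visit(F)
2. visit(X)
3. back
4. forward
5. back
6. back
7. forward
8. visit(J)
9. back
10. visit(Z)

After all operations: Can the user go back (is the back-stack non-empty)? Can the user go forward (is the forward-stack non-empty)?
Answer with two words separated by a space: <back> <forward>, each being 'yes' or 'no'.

After 1 (visit(F)): cur=F back=1 fwd=0
After 2 (visit(X)): cur=X back=2 fwd=0
After 3 (back): cur=F back=1 fwd=1
After 4 (forward): cur=X back=2 fwd=0
After 5 (back): cur=F back=1 fwd=1
After 6 (back): cur=HOME back=0 fwd=2
After 7 (forward): cur=F back=1 fwd=1
After 8 (visit(J)): cur=J back=2 fwd=0
After 9 (back): cur=F back=1 fwd=1
After 10 (visit(Z)): cur=Z back=2 fwd=0

Answer: yes no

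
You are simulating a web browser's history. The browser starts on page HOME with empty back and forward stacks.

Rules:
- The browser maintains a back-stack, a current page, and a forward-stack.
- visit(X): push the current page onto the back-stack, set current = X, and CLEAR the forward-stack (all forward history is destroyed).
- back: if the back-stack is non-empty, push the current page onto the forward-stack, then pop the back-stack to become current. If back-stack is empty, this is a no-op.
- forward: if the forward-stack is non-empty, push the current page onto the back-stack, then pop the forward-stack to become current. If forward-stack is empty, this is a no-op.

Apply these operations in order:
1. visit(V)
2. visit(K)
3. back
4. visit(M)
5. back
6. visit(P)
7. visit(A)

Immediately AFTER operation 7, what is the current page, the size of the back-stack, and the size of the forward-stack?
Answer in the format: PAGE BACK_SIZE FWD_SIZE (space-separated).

After 1 (visit(V)): cur=V back=1 fwd=0
After 2 (visit(K)): cur=K back=2 fwd=0
After 3 (back): cur=V back=1 fwd=1
After 4 (visit(M)): cur=M back=2 fwd=0
After 5 (back): cur=V back=1 fwd=1
After 6 (visit(P)): cur=P back=2 fwd=0
After 7 (visit(A)): cur=A back=3 fwd=0

A 3 0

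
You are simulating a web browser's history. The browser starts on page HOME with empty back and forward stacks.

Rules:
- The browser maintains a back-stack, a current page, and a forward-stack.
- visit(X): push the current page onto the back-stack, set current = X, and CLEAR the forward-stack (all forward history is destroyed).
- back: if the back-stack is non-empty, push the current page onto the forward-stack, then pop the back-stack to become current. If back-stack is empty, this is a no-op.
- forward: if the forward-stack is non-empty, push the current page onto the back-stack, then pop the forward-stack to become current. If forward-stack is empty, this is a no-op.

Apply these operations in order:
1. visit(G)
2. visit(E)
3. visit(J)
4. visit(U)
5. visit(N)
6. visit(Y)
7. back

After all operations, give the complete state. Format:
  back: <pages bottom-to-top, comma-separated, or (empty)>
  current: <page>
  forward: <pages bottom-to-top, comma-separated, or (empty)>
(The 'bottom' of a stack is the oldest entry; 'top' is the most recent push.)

After 1 (visit(G)): cur=G back=1 fwd=0
After 2 (visit(E)): cur=E back=2 fwd=0
After 3 (visit(J)): cur=J back=3 fwd=0
After 4 (visit(U)): cur=U back=4 fwd=0
After 5 (visit(N)): cur=N back=5 fwd=0
After 6 (visit(Y)): cur=Y back=6 fwd=0
After 7 (back): cur=N back=5 fwd=1

Answer: back: HOME,G,E,J,U
current: N
forward: Y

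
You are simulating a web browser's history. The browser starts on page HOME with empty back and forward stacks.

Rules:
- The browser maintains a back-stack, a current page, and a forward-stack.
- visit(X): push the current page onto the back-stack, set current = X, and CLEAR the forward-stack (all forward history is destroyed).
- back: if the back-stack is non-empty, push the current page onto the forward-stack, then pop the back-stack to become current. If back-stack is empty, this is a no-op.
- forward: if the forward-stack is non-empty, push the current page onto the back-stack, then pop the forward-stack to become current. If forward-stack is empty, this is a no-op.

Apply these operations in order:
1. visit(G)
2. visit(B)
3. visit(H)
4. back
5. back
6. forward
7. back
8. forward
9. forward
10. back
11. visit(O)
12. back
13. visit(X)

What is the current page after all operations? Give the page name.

Answer: X

Derivation:
After 1 (visit(G)): cur=G back=1 fwd=0
After 2 (visit(B)): cur=B back=2 fwd=0
After 3 (visit(H)): cur=H back=3 fwd=0
After 4 (back): cur=B back=2 fwd=1
After 5 (back): cur=G back=1 fwd=2
After 6 (forward): cur=B back=2 fwd=1
After 7 (back): cur=G back=1 fwd=2
After 8 (forward): cur=B back=2 fwd=1
After 9 (forward): cur=H back=3 fwd=0
After 10 (back): cur=B back=2 fwd=1
After 11 (visit(O)): cur=O back=3 fwd=0
After 12 (back): cur=B back=2 fwd=1
After 13 (visit(X)): cur=X back=3 fwd=0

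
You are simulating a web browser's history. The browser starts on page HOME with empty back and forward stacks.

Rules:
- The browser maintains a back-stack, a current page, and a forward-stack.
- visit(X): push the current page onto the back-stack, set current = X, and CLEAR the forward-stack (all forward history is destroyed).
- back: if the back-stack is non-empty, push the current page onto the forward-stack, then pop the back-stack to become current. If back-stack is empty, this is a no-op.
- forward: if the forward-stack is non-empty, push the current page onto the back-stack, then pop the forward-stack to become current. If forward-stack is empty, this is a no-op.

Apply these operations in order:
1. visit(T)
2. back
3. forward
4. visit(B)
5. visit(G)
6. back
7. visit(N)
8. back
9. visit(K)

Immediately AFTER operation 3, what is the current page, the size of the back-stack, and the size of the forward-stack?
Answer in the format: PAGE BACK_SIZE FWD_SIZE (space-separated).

After 1 (visit(T)): cur=T back=1 fwd=0
After 2 (back): cur=HOME back=0 fwd=1
After 3 (forward): cur=T back=1 fwd=0

T 1 0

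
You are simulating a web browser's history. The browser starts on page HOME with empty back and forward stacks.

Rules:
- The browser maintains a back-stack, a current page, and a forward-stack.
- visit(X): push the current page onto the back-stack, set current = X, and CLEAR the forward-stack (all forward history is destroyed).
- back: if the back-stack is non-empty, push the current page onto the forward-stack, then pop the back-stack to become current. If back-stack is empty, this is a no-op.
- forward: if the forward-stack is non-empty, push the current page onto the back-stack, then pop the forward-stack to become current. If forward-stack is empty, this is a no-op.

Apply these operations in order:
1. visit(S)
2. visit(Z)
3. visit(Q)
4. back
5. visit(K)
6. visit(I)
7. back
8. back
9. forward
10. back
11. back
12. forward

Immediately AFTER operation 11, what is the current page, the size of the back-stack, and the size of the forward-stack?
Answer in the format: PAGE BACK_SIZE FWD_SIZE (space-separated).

After 1 (visit(S)): cur=S back=1 fwd=0
After 2 (visit(Z)): cur=Z back=2 fwd=0
After 3 (visit(Q)): cur=Q back=3 fwd=0
After 4 (back): cur=Z back=2 fwd=1
After 5 (visit(K)): cur=K back=3 fwd=0
After 6 (visit(I)): cur=I back=4 fwd=0
After 7 (back): cur=K back=3 fwd=1
After 8 (back): cur=Z back=2 fwd=2
After 9 (forward): cur=K back=3 fwd=1
After 10 (back): cur=Z back=2 fwd=2
After 11 (back): cur=S back=1 fwd=3

S 1 3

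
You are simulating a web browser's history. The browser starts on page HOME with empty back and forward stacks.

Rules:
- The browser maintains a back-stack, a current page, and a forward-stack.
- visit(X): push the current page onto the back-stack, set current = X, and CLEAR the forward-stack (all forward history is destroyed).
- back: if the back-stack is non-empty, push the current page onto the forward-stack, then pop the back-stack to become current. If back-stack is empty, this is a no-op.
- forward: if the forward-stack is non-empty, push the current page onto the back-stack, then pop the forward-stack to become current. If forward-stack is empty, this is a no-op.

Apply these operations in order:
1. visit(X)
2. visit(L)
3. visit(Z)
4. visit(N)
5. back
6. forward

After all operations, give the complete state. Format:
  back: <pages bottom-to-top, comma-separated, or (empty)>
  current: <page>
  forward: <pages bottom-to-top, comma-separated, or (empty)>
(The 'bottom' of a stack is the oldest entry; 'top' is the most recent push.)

After 1 (visit(X)): cur=X back=1 fwd=0
After 2 (visit(L)): cur=L back=2 fwd=0
After 3 (visit(Z)): cur=Z back=3 fwd=0
After 4 (visit(N)): cur=N back=4 fwd=0
After 5 (back): cur=Z back=3 fwd=1
After 6 (forward): cur=N back=4 fwd=0

Answer: back: HOME,X,L,Z
current: N
forward: (empty)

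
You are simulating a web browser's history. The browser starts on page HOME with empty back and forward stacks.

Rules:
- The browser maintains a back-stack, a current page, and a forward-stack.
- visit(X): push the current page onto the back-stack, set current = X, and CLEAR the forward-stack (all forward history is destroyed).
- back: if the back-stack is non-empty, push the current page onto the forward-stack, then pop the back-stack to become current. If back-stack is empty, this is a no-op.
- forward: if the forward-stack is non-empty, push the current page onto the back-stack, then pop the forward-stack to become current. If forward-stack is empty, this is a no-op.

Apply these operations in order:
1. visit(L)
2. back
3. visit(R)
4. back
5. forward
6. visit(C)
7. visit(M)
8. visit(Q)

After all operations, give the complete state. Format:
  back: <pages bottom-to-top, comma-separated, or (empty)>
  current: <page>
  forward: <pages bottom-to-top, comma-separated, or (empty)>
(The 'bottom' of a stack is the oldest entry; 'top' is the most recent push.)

Answer: back: HOME,R,C,M
current: Q
forward: (empty)

Derivation:
After 1 (visit(L)): cur=L back=1 fwd=0
After 2 (back): cur=HOME back=0 fwd=1
After 3 (visit(R)): cur=R back=1 fwd=0
After 4 (back): cur=HOME back=0 fwd=1
After 5 (forward): cur=R back=1 fwd=0
After 6 (visit(C)): cur=C back=2 fwd=0
After 7 (visit(M)): cur=M back=3 fwd=0
After 8 (visit(Q)): cur=Q back=4 fwd=0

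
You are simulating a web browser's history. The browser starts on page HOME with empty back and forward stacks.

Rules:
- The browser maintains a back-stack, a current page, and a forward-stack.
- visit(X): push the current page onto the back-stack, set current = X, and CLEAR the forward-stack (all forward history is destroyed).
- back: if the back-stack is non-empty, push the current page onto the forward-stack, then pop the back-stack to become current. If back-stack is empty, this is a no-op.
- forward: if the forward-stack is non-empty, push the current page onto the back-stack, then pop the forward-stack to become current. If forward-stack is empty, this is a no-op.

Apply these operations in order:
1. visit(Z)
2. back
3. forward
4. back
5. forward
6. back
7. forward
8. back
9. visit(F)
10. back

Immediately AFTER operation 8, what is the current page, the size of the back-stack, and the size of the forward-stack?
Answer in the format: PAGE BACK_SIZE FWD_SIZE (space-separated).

After 1 (visit(Z)): cur=Z back=1 fwd=0
After 2 (back): cur=HOME back=0 fwd=1
After 3 (forward): cur=Z back=1 fwd=0
After 4 (back): cur=HOME back=0 fwd=1
After 5 (forward): cur=Z back=1 fwd=0
After 6 (back): cur=HOME back=0 fwd=1
After 7 (forward): cur=Z back=1 fwd=0
After 8 (back): cur=HOME back=0 fwd=1

HOME 0 1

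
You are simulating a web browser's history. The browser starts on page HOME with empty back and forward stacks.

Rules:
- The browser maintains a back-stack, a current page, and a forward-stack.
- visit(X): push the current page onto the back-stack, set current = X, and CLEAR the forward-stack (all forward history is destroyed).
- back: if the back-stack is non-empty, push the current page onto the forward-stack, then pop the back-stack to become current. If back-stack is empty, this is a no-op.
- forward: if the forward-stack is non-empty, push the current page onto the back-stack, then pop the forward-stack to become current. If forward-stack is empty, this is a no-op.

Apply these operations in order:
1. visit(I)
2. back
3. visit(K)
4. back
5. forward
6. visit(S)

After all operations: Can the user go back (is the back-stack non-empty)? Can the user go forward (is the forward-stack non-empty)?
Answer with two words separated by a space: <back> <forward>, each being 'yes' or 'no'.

After 1 (visit(I)): cur=I back=1 fwd=0
After 2 (back): cur=HOME back=0 fwd=1
After 3 (visit(K)): cur=K back=1 fwd=0
After 4 (back): cur=HOME back=0 fwd=1
After 5 (forward): cur=K back=1 fwd=0
After 6 (visit(S)): cur=S back=2 fwd=0

Answer: yes no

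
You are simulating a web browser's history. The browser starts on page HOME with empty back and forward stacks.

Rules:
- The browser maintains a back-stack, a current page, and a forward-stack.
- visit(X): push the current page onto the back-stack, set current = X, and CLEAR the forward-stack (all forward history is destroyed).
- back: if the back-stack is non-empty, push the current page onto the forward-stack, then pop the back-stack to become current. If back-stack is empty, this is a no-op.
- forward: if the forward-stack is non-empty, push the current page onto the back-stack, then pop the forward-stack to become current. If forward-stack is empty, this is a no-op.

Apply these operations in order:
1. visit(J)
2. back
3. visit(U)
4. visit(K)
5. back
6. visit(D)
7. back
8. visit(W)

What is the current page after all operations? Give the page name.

Answer: W

Derivation:
After 1 (visit(J)): cur=J back=1 fwd=0
After 2 (back): cur=HOME back=0 fwd=1
After 3 (visit(U)): cur=U back=1 fwd=0
After 4 (visit(K)): cur=K back=2 fwd=0
After 5 (back): cur=U back=1 fwd=1
After 6 (visit(D)): cur=D back=2 fwd=0
After 7 (back): cur=U back=1 fwd=1
After 8 (visit(W)): cur=W back=2 fwd=0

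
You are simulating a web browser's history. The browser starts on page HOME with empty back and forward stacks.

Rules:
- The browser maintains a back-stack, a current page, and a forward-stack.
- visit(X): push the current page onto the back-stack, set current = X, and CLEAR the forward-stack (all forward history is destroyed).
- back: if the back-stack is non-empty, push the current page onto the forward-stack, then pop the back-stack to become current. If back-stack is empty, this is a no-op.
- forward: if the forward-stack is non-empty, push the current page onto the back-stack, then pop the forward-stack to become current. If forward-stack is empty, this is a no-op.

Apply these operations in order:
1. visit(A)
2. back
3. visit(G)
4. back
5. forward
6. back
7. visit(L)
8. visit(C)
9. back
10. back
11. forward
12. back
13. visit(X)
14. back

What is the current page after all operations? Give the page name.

Answer: HOME

Derivation:
After 1 (visit(A)): cur=A back=1 fwd=0
After 2 (back): cur=HOME back=0 fwd=1
After 3 (visit(G)): cur=G back=1 fwd=0
After 4 (back): cur=HOME back=0 fwd=1
After 5 (forward): cur=G back=1 fwd=0
After 6 (back): cur=HOME back=0 fwd=1
After 7 (visit(L)): cur=L back=1 fwd=0
After 8 (visit(C)): cur=C back=2 fwd=0
After 9 (back): cur=L back=1 fwd=1
After 10 (back): cur=HOME back=0 fwd=2
After 11 (forward): cur=L back=1 fwd=1
After 12 (back): cur=HOME back=0 fwd=2
After 13 (visit(X)): cur=X back=1 fwd=0
After 14 (back): cur=HOME back=0 fwd=1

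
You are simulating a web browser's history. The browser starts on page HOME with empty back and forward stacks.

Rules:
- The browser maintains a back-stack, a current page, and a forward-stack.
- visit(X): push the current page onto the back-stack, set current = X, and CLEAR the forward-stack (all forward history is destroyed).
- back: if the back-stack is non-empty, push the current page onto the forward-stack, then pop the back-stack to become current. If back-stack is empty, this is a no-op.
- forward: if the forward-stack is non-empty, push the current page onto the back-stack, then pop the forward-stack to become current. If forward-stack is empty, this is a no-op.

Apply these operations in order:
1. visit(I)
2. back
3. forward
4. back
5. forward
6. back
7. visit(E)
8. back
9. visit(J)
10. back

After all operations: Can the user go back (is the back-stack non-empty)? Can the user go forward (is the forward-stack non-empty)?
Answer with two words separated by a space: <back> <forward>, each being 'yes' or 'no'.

After 1 (visit(I)): cur=I back=1 fwd=0
After 2 (back): cur=HOME back=0 fwd=1
After 3 (forward): cur=I back=1 fwd=0
After 4 (back): cur=HOME back=0 fwd=1
After 5 (forward): cur=I back=1 fwd=0
After 6 (back): cur=HOME back=0 fwd=1
After 7 (visit(E)): cur=E back=1 fwd=0
After 8 (back): cur=HOME back=0 fwd=1
After 9 (visit(J)): cur=J back=1 fwd=0
After 10 (back): cur=HOME back=0 fwd=1

Answer: no yes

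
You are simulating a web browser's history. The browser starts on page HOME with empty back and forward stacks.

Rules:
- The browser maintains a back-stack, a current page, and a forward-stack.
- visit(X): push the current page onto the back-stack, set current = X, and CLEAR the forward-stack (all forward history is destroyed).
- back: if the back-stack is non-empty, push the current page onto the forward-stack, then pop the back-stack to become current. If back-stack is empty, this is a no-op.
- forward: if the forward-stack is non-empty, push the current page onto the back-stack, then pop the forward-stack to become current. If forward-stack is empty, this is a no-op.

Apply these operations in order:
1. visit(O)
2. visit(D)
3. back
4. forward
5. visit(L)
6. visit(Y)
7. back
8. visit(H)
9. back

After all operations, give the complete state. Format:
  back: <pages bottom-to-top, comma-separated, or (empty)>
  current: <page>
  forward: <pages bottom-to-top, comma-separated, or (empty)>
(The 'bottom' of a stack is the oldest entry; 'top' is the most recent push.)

After 1 (visit(O)): cur=O back=1 fwd=0
After 2 (visit(D)): cur=D back=2 fwd=0
After 3 (back): cur=O back=1 fwd=1
After 4 (forward): cur=D back=2 fwd=0
After 5 (visit(L)): cur=L back=3 fwd=0
After 6 (visit(Y)): cur=Y back=4 fwd=0
After 7 (back): cur=L back=3 fwd=1
After 8 (visit(H)): cur=H back=4 fwd=0
After 9 (back): cur=L back=3 fwd=1

Answer: back: HOME,O,D
current: L
forward: H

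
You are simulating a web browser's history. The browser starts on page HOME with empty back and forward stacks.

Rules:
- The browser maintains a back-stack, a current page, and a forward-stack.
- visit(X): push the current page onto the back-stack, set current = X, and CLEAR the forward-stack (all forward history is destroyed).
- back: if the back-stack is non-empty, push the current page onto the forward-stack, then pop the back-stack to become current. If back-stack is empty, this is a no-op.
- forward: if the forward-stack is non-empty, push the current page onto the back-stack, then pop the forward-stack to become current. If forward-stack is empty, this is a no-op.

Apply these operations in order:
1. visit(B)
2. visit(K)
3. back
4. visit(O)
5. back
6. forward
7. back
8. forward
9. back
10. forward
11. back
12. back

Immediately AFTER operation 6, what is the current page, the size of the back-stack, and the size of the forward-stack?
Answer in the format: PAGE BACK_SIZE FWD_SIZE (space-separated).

After 1 (visit(B)): cur=B back=1 fwd=0
After 2 (visit(K)): cur=K back=2 fwd=0
After 3 (back): cur=B back=1 fwd=1
After 4 (visit(O)): cur=O back=2 fwd=0
After 5 (back): cur=B back=1 fwd=1
After 6 (forward): cur=O back=2 fwd=0

O 2 0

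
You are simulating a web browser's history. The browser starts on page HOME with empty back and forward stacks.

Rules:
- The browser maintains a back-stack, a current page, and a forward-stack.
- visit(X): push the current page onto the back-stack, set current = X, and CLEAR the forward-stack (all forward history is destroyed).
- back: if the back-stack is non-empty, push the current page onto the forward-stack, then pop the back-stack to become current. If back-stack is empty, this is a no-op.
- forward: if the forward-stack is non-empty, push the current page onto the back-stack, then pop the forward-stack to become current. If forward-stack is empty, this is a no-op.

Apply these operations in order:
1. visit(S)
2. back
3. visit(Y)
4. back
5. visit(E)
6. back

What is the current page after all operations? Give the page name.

Answer: HOME

Derivation:
After 1 (visit(S)): cur=S back=1 fwd=0
After 2 (back): cur=HOME back=0 fwd=1
After 3 (visit(Y)): cur=Y back=1 fwd=0
After 4 (back): cur=HOME back=0 fwd=1
After 5 (visit(E)): cur=E back=1 fwd=0
After 6 (back): cur=HOME back=0 fwd=1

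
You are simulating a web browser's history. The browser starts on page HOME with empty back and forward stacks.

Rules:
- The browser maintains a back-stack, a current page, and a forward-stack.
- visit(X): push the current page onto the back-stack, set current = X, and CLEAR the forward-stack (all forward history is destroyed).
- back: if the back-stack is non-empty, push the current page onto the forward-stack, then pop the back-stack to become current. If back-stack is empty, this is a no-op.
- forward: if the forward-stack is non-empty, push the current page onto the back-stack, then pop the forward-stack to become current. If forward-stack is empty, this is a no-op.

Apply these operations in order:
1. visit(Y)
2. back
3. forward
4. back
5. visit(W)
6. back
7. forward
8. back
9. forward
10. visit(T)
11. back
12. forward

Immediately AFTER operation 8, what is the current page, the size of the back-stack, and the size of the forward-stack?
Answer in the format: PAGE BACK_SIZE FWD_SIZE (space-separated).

After 1 (visit(Y)): cur=Y back=1 fwd=0
After 2 (back): cur=HOME back=0 fwd=1
After 3 (forward): cur=Y back=1 fwd=0
After 4 (back): cur=HOME back=0 fwd=1
After 5 (visit(W)): cur=W back=1 fwd=0
After 6 (back): cur=HOME back=0 fwd=1
After 7 (forward): cur=W back=1 fwd=0
After 8 (back): cur=HOME back=0 fwd=1

HOME 0 1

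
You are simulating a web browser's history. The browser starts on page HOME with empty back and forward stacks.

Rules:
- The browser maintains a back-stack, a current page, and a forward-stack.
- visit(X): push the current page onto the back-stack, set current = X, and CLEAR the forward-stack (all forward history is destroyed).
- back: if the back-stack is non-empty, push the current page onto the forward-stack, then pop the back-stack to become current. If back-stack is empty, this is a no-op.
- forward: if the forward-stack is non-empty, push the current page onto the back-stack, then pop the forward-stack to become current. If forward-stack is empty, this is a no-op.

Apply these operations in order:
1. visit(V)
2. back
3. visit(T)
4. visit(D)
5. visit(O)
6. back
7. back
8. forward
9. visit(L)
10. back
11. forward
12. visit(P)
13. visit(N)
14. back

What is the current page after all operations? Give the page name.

Answer: P

Derivation:
After 1 (visit(V)): cur=V back=1 fwd=0
After 2 (back): cur=HOME back=0 fwd=1
After 3 (visit(T)): cur=T back=1 fwd=0
After 4 (visit(D)): cur=D back=2 fwd=0
After 5 (visit(O)): cur=O back=3 fwd=0
After 6 (back): cur=D back=2 fwd=1
After 7 (back): cur=T back=1 fwd=2
After 8 (forward): cur=D back=2 fwd=1
After 9 (visit(L)): cur=L back=3 fwd=0
After 10 (back): cur=D back=2 fwd=1
After 11 (forward): cur=L back=3 fwd=0
After 12 (visit(P)): cur=P back=4 fwd=0
After 13 (visit(N)): cur=N back=5 fwd=0
After 14 (back): cur=P back=4 fwd=1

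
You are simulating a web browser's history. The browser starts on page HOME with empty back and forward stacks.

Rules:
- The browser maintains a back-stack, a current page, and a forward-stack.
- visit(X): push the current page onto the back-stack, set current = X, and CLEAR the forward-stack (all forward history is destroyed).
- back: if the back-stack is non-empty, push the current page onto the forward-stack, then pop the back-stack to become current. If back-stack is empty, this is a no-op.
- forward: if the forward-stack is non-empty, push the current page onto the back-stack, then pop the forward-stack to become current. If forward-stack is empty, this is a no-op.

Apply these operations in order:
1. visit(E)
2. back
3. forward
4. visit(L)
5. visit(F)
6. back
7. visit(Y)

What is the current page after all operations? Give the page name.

Answer: Y

Derivation:
After 1 (visit(E)): cur=E back=1 fwd=0
After 2 (back): cur=HOME back=0 fwd=1
After 3 (forward): cur=E back=1 fwd=0
After 4 (visit(L)): cur=L back=2 fwd=0
After 5 (visit(F)): cur=F back=3 fwd=0
After 6 (back): cur=L back=2 fwd=1
After 7 (visit(Y)): cur=Y back=3 fwd=0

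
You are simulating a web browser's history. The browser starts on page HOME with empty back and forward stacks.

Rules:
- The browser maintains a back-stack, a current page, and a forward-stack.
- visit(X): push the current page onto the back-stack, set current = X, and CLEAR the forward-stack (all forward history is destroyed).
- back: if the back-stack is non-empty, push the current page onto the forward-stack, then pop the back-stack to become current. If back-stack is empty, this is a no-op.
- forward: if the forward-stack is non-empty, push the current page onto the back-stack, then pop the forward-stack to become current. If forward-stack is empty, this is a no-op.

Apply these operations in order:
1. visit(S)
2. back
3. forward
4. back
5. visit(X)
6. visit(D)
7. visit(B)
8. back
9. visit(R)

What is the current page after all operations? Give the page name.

After 1 (visit(S)): cur=S back=1 fwd=0
After 2 (back): cur=HOME back=0 fwd=1
After 3 (forward): cur=S back=1 fwd=0
After 4 (back): cur=HOME back=0 fwd=1
After 5 (visit(X)): cur=X back=1 fwd=0
After 6 (visit(D)): cur=D back=2 fwd=0
After 7 (visit(B)): cur=B back=3 fwd=0
After 8 (back): cur=D back=2 fwd=1
After 9 (visit(R)): cur=R back=3 fwd=0

Answer: R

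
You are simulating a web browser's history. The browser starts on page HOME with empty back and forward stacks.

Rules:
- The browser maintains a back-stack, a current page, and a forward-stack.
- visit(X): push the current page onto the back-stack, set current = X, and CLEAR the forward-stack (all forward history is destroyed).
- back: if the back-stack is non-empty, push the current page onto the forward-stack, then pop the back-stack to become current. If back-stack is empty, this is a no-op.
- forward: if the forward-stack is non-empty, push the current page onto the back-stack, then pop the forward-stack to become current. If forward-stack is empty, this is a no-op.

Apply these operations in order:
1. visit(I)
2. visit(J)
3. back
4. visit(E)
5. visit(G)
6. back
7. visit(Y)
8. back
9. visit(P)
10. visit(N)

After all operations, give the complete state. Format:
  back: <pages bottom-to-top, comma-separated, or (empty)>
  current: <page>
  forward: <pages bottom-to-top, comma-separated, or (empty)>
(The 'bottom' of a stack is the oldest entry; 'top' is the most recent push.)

After 1 (visit(I)): cur=I back=1 fwd=0
After 2 (visit(J)): cur=J back=2 fwd=0
After 3 (back): cur=I back=1 fwd=1
After 4 (visit(E)): cur=E back=2 fwd=0
After 5 (visit(G)): cur=G back=3 fwd=0
After 6 (back): cur=E back=2 fwd=1
After 7 (visit(Y)): cur=Y back=3 fwd=0
After 8 (back): cur=E back=2 fwd=1
After 9 (visit(P)): cur=P back=3 fwd=0
After 10 (visit(N)): cur=N back=4 fwd=0

Answer: back: HOME,I,E,P
current: N
forward: (empty)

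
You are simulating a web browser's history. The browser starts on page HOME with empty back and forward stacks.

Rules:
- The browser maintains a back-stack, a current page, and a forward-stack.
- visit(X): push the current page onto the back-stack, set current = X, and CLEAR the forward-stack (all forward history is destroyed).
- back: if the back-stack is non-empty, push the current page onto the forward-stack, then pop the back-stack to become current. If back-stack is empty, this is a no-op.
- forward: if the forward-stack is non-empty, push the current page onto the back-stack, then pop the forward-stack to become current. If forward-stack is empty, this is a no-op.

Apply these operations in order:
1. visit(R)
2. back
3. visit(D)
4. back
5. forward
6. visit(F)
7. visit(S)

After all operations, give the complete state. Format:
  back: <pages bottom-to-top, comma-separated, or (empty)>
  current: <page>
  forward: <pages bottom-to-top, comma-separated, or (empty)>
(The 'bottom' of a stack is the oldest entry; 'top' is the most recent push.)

After 1 (visit(R)): cur=R back=1 fwd=0
After 2 (back): cur=HOME back=0 fwd=1
After 3 (visit(D)): cur=D back=1 fwd=0
After 4 (back): cur=HOME back=0 fwd=1
After 5 (forward): cur=D back=1 fwd=0
After 6 (visit(F)): cur=F back=2 fwd=0
After 7 (visit(S)): cur=S back=3 fwd=0

Answer: back: HOME,D,F
current: S
forward: (empty)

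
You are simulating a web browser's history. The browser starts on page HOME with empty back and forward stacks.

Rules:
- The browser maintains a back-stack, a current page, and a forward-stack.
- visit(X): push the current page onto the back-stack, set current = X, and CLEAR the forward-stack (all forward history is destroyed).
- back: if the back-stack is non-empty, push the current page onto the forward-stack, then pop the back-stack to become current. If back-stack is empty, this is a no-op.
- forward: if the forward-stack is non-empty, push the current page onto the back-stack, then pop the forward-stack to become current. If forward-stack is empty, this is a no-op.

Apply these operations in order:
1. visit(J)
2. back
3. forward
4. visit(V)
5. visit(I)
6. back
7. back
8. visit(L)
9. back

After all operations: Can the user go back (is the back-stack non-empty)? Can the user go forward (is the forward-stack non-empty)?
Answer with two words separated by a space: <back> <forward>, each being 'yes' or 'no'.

After 1 (visit(J)): cur=J back=1 fwd=0
After 2 (back): cur=HOME back=0 fwd=1
After 3 (forward): cur=J back=1 fwd=0
After 4 (visit(V)): cur=V back=2 fwd=0
After 5 (visit(I)): cur=I back=3 fwd=0
After 6 (back): cur=V back=2 fwd=1
After 7 (back): cur=J back=1 fwd=2
After 8 (visit(L)): cur=L back=2 fwd=0
After 9 (back): cur=J back=1 fwd=1

Answer: yes yes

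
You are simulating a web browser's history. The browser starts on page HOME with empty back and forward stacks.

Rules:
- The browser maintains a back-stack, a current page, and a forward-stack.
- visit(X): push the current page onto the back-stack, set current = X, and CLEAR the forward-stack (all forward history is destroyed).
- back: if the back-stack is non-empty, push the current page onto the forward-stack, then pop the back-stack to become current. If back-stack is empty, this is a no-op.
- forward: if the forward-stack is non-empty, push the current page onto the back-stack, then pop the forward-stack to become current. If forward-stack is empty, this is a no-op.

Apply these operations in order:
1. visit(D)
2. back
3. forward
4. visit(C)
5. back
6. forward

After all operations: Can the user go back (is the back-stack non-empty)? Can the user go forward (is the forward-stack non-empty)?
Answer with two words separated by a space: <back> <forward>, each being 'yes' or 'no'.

Answer: yes no

Derivation:
After 1 (visit(D)): cur=D back=1 fwd=0
After 2 (back): cur=HOME back=0 fwd=1
After 3 (forward): cur=D back=1 fwd=0
After 4 (visit(C)): cur=C back=2 fwd=0
After 5 (back): cur=D back=1 fwd=1
After 6 (forward): cur=C back=2 fwd=0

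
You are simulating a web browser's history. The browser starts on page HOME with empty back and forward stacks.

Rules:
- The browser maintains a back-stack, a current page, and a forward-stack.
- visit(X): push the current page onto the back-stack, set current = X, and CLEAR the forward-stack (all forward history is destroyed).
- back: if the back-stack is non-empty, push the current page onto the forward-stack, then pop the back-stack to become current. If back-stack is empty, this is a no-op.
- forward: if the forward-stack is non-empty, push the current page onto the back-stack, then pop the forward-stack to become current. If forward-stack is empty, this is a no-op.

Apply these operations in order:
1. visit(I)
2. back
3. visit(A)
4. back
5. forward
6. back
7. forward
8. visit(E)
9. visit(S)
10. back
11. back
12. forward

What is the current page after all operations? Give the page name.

Answer: E

Derivation:
After 1 (visit(I)): cur=I back=1 fwd=0
After 2 (back): cur=HOME back=0 fwd=1
After 3 (visit(A)): cur=A back=1 fwd=0
After 4 (back): cur=HOME back=0 fwd=1
After 5 (forward): cur=A back=1 fwd=0
After 6 (back): cur=HOME back=0 fwd=1
After 7 (forward): cur=A back=1 fwd=0
After 8 (visit(E)): cur=E back=2 fwd=0
After 9 (visit(S)): cur=S back=3 fwd=0
After 10 (back): cur=E back=2 fwd=1
After 11 (back): cur=A back=1 fwd=2
After 12 (forward): cur=E back=2 fwd=1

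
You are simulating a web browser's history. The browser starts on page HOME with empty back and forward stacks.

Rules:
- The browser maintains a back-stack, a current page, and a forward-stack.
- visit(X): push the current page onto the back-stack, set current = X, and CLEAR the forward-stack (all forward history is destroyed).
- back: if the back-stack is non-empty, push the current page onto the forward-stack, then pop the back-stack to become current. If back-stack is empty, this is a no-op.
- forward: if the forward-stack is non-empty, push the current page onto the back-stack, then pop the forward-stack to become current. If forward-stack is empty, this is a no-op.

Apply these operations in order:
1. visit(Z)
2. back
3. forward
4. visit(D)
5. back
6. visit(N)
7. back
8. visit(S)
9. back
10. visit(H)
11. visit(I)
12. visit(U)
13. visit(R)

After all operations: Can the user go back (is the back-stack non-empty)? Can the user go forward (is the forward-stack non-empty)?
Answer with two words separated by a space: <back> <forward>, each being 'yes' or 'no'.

After 1 (visit(Z)): cur=Z back=1 fwd=0
After 2 (back): cur=HOME back=0 fwd=1
After 3 (forward): cur=Z back=1 fwd=0
After 4 (visit(D)): cur=D back=2 fwd=0
After 5 (back): cur=Z back=1 fwd=1
After 6 (visit(N)): cur=N back=2 fwd=0
After 7 (back): cur=Z back=1 fwd=1
After 8 (visit(S)): cur=S back=2 fwd=0
After 9 (back): cur=Z back=1 fwd=1
After 10 (visit(H)): cur=H back=2 fwd=0
After 11 (visit(I)): cur=I back=3 fwd=0
After 12 (visit(U)): cur=U back=4 fwd=0
After 13 (visit(R)): cur=R back=5 fwd=0

Answer: yes no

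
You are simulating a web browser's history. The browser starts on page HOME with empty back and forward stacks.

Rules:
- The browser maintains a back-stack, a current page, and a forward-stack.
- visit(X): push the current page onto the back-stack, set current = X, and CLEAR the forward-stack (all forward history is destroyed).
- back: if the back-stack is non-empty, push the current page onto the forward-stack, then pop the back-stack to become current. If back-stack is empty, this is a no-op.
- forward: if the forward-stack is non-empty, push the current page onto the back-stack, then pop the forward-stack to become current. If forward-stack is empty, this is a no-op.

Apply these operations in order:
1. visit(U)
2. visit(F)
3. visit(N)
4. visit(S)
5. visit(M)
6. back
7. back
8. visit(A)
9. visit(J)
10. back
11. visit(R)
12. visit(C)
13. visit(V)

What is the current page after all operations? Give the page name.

Answer: V

Derivation:
After 1 (visit(U)): cur=U back=1 fwd=0
After 2 (visit(F)): cur=F back=2 fwd=0
After 3 (visit(N)): cur=N back=3 fwd=0
After 4 (visit(S)): cur=S back=4 fwd=0
After 5 (visit(M)): cur=M back=5 fwd=0
After 6 (back): cur=S back=4 fwd=1
After 7 (back): cur=N back=3 fwd=2
After 8 (visit(A)): cur=A back=4 fwd=0
After 9 (visit(J)): cur=J back=5 fwd=0
After 10 (back): cur=A back=4 fwd=1
After 11 (visit(R)): cur=R back=5 fwd=0
After 12 (visit(C)): cur=C back=6 fwd=0
After 13 (visit(V)): cur=V back=7 fwd=0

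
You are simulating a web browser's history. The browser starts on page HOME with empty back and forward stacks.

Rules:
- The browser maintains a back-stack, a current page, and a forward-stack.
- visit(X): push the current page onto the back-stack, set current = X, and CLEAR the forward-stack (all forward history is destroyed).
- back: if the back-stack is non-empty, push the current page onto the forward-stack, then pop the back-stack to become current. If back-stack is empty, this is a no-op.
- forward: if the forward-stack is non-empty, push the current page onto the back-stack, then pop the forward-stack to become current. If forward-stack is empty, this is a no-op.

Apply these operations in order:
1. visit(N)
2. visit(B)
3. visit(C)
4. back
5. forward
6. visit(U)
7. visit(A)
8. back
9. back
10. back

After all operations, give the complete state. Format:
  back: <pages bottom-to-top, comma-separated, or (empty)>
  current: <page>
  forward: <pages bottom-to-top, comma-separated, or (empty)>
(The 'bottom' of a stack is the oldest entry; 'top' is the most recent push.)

Answer: back: HOME,N
current: B
forward: A,U,C

Derivation:
After 1 (visit(N)): cur=N back=1 fwd=0
After 2 (visit(B)): cur=B back=2 fwd=0
After 3 (visit(C)): cur=C back=3 fwd=0
After 4 (back): cur=B back=2 fwd=1
After 5 (forward): cur=C back=3 fwd=0
After 6 (visit(U)): cur=U back=4 fwd=0
After 7 (visit(A)): cur=A back=5 fwd=0
After 8 (back): cur=U back=4 fwd=1
After 9 (back): cur=C back=3 fwd=2
After 10 (back): cur=B back=2 fwd=3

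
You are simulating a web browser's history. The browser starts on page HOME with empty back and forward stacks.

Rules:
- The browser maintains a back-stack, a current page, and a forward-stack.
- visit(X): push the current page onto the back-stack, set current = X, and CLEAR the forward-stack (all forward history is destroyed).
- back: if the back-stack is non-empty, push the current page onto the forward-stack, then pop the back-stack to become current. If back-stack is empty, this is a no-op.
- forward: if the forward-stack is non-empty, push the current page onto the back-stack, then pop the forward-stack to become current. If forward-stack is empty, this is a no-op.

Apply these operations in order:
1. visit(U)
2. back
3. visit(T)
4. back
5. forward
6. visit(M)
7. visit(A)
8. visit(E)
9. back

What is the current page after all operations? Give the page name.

Answer: A

Derivation:
After 1 (visit(U)): cur=U back=1 fwd=0
After 2 (back): cur=HOME back=0 fwd=1
After 3 (visit(T)): cur=T back=1 fwd=0
After 4 (back): cur=HOME back=0 fwd=1
After 5 (forward): cur=T back=1 fwd=0
After 6 (visit(M)): cur=M back=2 fwd=0
After 7 (visit(A)): cur=A back=3 fwd=0
After 8 (visit(E)): cur=E back=4 fwd=0
After 9 (back): cur=A back=3 fwd=1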